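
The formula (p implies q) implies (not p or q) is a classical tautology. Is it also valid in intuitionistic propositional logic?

This is the material-implication-as-disjunction principle, which is not intuitionistically valid.
A Kripke countermodel: worlds u0, u1; order generated by u0 <= u1; atoms true at each world — u0:{}; u1:{p,q}.
u0 does not force (p implies q) implies (not p or q): already at u0 itself, u0 forces p implies q but u0 does not force not p or q.
u0 does not force not p or q: neither disjunct is forced at u0.
u0 does not force not p since u1 is accessible from u0 and u1 forces p.
So the root u0 does not force the formula.

No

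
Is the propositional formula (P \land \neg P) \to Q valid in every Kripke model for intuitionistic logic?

Yes

This is an instance of ex falso quodlibet, which is intuitionistically derivable.
No world can force both P and \neg P, so the antecedent P \land \neg P is never forced and the implication holds vacuously at every world.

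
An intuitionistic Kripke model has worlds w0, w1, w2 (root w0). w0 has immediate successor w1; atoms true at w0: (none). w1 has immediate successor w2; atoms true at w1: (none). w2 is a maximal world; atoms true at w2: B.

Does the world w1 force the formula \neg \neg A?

No

w1 \nVdash \neg \neg A since w1 is accessible from w1 and w1 \Vdash \neg A.
w1 \Vdash \neg A: no world accessible from w1 forces A.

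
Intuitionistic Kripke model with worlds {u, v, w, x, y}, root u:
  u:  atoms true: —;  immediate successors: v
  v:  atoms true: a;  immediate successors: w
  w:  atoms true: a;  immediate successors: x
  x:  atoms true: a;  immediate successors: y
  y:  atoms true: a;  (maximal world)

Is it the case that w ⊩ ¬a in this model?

No

w ⊮ ¬a since w is accessible from w and w ⊩ a.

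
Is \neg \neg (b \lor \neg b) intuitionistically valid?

Yes

This is the double negation of excluded middle, which is intuitionistically derivable.
Assuming \neg (b \lor \neg b): from b we'd get b \lor \neg b, so \neg b; but then b \lor \neg b again — contradiction. Hence \neg \neg (b \lor \neg b).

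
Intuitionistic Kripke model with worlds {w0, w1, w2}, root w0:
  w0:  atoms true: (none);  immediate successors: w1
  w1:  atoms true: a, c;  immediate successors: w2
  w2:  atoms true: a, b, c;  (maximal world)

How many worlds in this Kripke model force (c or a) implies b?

1

w0: does not force it — w0 does not force (c or a) implies b: at the accessible world w1, w1 forces c or a but w1 does not force b.
w1: does not force it.
w2: forces it.
Worlds forcing the formula: {w2}.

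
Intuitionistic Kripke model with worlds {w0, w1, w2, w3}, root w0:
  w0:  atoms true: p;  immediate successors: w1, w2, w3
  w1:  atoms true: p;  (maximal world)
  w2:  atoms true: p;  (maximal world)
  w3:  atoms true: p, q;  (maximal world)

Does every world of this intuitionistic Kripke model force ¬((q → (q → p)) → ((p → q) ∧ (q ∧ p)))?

No

Not every world: w0 ⊮ ¬((q → (q → p)) → ((p → q) ∧ (q ∧ p))).
w0 ⊮ ¬((q → (q → p)) → ((p → q) ∧ (q ∧ p))) since w3 is accessible from w0 and w3 ⊩ (q → (q → p)) → ((p → q) ∧ (q ∧ p)).
w3 ⊩ (q → (q → p)) → ((p → q) ∧ (q ∧ p)): every world accessible from w3 that forces q → (q → p) (namely w3) also forces (p → q) ∧ (q ∧ p).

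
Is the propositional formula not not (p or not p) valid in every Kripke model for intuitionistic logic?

Yes

This is the double negation of excluded middle, which is intuitionistically derivable.
Assuming not (p or not p): from p we'd get p or not p, so not p; but then p or not p again — contradiction. Hence not not (p or not p).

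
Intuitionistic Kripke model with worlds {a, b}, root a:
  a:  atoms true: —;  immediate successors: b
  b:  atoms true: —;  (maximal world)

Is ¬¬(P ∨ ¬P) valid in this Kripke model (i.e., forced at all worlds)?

Yes

a ⊩ ¬¬(P ∨ ¬P): no world accessible from a forces ¬(P ∨ ¬P).
Since the root a forces ¬¬(P ∨ ¬P) and forcing is persistent (monotone upward), every world forces it.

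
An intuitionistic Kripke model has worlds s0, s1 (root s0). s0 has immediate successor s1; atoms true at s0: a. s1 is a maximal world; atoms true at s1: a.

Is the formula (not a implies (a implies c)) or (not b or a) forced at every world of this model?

Yes

s0 forces (not a implies (a implies c)) or (not b or a) via the disjunct not a implies (a implies c).
Since the root s0 forces (not a implies (a implies c)) or (not b or a) and forcing is persistent (monotone upward), every world forces it.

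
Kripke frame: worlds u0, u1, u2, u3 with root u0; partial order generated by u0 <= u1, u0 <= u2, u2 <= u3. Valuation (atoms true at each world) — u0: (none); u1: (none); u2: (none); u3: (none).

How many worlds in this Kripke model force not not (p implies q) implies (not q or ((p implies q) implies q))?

4

u0: forces it.
u1: forces it.
u2: forces it.
u3: forces it.
Worlds forcing the formula: {u0, u1, u2, u3}.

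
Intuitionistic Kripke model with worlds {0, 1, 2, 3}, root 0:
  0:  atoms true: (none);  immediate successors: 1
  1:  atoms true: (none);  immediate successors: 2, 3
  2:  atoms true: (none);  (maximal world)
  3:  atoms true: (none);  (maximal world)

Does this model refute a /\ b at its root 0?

Yes

0 ||-/- a /\ b since 0 fails a.
So the root 0 does not force a /\ b; the model is a countermodel.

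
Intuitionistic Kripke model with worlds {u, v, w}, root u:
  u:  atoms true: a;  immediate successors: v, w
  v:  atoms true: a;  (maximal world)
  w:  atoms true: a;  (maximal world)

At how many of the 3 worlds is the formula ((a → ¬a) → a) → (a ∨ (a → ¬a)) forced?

3

u: forces it.
v: forces it.
w: forces it.
Worlds forcing the formula: {u, v, w}.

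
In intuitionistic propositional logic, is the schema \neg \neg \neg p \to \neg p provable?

This is triple-negation reduction, which is intuitionistically derivable.
Assume \neg \neg \neg p and suppose p. Then \neg \neg p (double-negation introduction), contradicting \neg \neg \neg p. So \neg p.

Yes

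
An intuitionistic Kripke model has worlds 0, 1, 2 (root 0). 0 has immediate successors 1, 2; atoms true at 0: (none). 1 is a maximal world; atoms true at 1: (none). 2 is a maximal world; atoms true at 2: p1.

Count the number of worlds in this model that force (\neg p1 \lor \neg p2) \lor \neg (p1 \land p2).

3

0: forces it.
1: forces it.
2: forces it.
Worlds forcing the formula: {0, 1, 2}.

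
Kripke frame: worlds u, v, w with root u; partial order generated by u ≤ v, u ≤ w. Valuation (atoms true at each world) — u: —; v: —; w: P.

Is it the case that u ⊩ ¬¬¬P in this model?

u ⊮ ¬¬¬P since w is accessible from u and w ⊩ ¬¬P.
w ⊩ ¬¬P: no world accessible from w forces ¬P.

No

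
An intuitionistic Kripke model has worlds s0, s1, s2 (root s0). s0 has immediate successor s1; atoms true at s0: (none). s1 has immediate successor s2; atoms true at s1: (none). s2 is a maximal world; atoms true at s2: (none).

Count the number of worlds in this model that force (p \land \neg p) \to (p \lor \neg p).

s0: forces it.
s1: forces it.
s2: forces it.
Worlds forcing the formula: {s0, s1, s2}.

3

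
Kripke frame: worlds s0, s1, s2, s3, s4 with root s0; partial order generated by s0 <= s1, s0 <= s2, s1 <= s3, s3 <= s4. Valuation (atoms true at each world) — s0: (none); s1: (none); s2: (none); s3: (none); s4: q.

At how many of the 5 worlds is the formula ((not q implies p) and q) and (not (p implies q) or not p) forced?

s0: does not force it — s0 does not force ((not q implies p) and q) and (not (p implies q) or not p) since s0 fails (not q implies p) and q.
s1: does not force it — s1 does not force ((not q implies p) and q) and (not (p implies q) or not p) since s1 fails (not q implies p) and q.
s2: does not force it.
s3: does not force it.
s4: forces it.
Worlds forcing the formula: {s4}.

1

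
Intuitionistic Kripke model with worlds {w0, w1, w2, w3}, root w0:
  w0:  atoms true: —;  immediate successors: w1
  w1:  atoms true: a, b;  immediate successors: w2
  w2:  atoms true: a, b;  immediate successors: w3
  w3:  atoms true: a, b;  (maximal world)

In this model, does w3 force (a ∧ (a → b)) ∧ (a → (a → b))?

Yes

w3 ⊩ (a ∧ (a → b)) ∧ (a → (a → b)) since w3 forces both conjuncts.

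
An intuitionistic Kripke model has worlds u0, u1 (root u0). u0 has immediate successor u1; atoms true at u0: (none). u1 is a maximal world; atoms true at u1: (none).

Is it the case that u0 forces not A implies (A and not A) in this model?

No

u0 does not force not A implies (A and not A): already at u0 itself, u0 forces not A but u0 does not force A and not A.
u0 does not force A and not A since u0 fails A.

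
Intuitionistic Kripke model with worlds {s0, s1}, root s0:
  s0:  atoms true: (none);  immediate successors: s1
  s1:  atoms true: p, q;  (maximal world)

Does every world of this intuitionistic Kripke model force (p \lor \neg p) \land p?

No

Not every world: s0 \nVdash (p \lor \neg p) \land p.
s0 \nVdash (p \lor \neg p) \land p since s0 fails p \lor \neg p.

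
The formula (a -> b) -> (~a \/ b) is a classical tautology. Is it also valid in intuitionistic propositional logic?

This is the material-implication-as-disjunction principle, which is not intuitionistically valid.
A Kripke countermodel: worlds 0, 1; order generated by 0 <= 1; atoms true at each world — 0:{}; 1:{a,b}.
0 ||-/- (a -> b) -> (~a \/ b): already at 0 itself, 0 ||- a -> b but 0 ||-/- ~a \/ b.
0 ||-/- ~a \/ b: neither disjunct is forced at 0.
0 ||-/- ~a since 1 is accessible from 0 and 1 ||- a.
So the root 0 does not force the formula.

No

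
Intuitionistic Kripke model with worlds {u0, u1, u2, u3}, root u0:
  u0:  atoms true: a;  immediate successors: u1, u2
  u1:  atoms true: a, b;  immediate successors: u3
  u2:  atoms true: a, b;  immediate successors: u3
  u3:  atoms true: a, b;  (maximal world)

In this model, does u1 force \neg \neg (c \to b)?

u1 \Vdash \neg \neg (c \to b): no world accessible from u1 forces \neg (c \to b).

Yes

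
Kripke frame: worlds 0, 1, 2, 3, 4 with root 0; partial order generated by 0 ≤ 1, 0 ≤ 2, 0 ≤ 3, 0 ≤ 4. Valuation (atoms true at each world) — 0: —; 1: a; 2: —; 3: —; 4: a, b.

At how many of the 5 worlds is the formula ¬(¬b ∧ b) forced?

0: forces it.
1: forces it.
2: forces it.
3: forces it.
4: forces it.
Worlds forcing the formula: {0, 1, 2, 3, 4}.

5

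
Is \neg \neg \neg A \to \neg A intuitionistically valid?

This is triple-negation reduction, which is intuitionistically derivable.
Assume \neg \neg \neg A and suppose A. Then \neg \neg A (double-negation introduction), contradicting \neg \neg \neg A. So \neg A.

Yes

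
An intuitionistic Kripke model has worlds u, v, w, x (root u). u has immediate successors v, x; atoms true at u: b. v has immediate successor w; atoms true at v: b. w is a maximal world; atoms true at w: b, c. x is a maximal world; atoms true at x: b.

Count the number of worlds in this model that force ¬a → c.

1

u: does not force it — u ⊮ ¬a → c: already at u itself, u ⊩ ¬a but u ⊮ c.
v: does not force it.
w: forces it.
x: does not force it.
Worlds forcing the formula: {w}.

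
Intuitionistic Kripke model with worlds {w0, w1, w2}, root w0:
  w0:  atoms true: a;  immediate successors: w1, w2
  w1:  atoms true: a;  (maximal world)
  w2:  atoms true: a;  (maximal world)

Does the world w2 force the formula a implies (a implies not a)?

No

w2 does not force a implies (a implies not a): already at w2 itself, w2 forces a but w2 does not force a implies not a.
w2 does not force a implies not a: already at w2 itself, w2 forces a but w2 does not force not a.
w2 does not force not a since w2 is accessible from w2 and w2 forces a.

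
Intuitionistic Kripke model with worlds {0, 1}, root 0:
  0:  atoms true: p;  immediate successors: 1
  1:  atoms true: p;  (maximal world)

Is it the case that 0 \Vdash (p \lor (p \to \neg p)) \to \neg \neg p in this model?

Yes

0 \Vdash (p \lor (p \to \neg p)) \to \neg \neg p: every world accessible from 0 that forces p \lor (p \to \neg p) (namely 0, 1) also forces \neg \neg p.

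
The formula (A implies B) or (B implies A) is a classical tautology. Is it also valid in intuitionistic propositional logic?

This is the Gödel–Dummett linearity axiom, which is not intuitionistically valid.
A Kripke countermodel: worlds a, b, c; order generated by a <= b, a <= c; atoms true at each world — a:{}; b:{A}; c:{B}.
a does not force (A implies B) or (B implies A): neither disjunct is forced at a.
a does not force A implies B: at the accessible world b, b forces A but b does not force B.
b lacks atom B, so b does not force B.
So the root a does not force the formula.

No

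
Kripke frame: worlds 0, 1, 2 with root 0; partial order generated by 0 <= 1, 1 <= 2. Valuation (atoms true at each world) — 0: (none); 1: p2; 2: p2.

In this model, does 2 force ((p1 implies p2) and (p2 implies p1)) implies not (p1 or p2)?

2 forces ((p1 implies p2) and (p2 implies p1)) implies not (p1 or p2) vacuously: no world accessible from 2 forces the antecedent (p1 implies p2) and (p2 implies p1).

Yes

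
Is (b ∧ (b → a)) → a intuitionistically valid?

Yes

This is modus ponens in implicational form, which is intuitionistically derivable.
If a world forces b and b → a, then applying the implication at that world (which is accessible from itself) gives a.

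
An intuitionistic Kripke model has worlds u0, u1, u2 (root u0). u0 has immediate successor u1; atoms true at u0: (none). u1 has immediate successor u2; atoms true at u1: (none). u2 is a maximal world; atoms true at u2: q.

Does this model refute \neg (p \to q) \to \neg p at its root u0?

u0 \Vdash \neg (p \to q) \to \neg p vacuously: no world accessible from u0 forces the antecedent \neg (p \to q).
So the root u0 forces \neg (p \to q) \to \neg p; the model is not a countermodel.

No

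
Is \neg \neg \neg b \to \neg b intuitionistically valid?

Yes

This is triple-negation reduction, which is intuitionistically derivable.
Assume \neg \neg \neg b and suppose b. Then \neg \neg b (double-negation introduction), contradicting \neg \neg \neg b. So \neg b.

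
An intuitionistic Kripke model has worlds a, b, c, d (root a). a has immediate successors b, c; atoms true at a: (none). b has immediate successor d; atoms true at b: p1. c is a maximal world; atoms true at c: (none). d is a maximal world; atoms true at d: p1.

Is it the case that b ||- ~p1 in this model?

No

b ||-/- ~p1 since b is accessible from b and b ||- p1.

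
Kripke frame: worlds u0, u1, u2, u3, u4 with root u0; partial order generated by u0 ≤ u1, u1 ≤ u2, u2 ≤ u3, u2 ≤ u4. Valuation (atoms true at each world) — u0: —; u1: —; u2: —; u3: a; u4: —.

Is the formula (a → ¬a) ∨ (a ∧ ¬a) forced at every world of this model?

No

Not every world: u0 ⊮ (a → ¬a) ∨ (a ∧ ¬a).
u0 ⊮ (a → ¬a) ∨ (a ∧ ¬a): neither disjunct is forced at u0.
u0 ⊮ a → ¬a: at the accessible world u3, u3 ⊩ a but u3 ⊮ ¬a.
u3 ⊮ ¬a since u3 is accessible from u3 and u3 ⊩ a.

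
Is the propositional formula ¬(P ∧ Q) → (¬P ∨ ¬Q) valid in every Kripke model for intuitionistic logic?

No

This is the constructively invalid direction of De Morgan's law for conjunction, which is not intuitionistically valid.
A Kripke countermodel: worlds s0, s1, s2; order generated by s0 ≤ s1, s0 ≤ s2; atoms true at each world — s0:{}; s1:{P}; s2:{Q}.
s0 ⊮ ¬(P ∧ Q) → (¬P ∨ ¬Q): already at s0 itself, s0 ⊩ ¬(P ∧ Q) but s0 ⊮ ¬P ∨ ¬Q.
s0 ⊮ ¬P ∨ ¬Q: neither disjunct is forced at s0.
s0 ⊮ ¬P since s1 is accessible from s0 and s1 ⊩ P.
So the root s0 does not force the formula.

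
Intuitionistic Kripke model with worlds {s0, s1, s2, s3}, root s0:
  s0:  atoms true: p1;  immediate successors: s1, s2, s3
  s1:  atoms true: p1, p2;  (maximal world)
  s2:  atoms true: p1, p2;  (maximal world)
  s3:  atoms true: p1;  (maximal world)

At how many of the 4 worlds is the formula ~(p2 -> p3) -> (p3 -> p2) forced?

4

s0: forces it.
s1: forces it.
s2: forces it.
s3: forces it.
Worlds forcing the formula: {s0, s1, s2, s3}.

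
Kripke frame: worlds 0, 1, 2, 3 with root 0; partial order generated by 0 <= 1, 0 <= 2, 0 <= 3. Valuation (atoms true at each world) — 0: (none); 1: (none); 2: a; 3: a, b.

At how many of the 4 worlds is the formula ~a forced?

1

0: does not force it — 0 ||-/- ~a since 2 is accessible from 0 and 2 ||- a.
1: forces it.
2: does not force it.
3: does not force it.
Worlds forcing the formula: {1}.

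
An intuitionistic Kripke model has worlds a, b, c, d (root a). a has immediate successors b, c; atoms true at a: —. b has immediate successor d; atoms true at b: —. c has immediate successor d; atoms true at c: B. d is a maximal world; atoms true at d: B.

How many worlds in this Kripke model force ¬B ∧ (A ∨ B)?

a: does not force it — a ⊮ ¬B ∧ (A ∨ B) since a fails ¬B.
b: does not force it.
c: does not force it.
d: does not force it.
Worlds forcing the formula: { }.

0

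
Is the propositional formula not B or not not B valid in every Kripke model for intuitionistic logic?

This is the weak law of excluded middle, which is not intuitionistically valid.
A Kripke countermodel: worlds 0, 1, 2; order generated by 0 <= 1, 0 <= 2; atoms true at each world — 0:{}; 1:{B}; 2:{}.
0 does not force not B or not not B: neither disjunct is forced at 0.
0 does not force not B since 1 is accessible from 0 and 1 forces B.
So the root 0 does not force the formula.

No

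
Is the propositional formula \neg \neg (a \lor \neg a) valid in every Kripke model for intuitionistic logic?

This is the double negation of excluded middle, which is intuitionistically derivable.
Assuming \neg (a \lor \neg a): from a we'd get a \lor \neg a, so \neg a; but then a \lor \neg a again — contradiction. Hence \neg \neg (a \lor \neg a).

Yes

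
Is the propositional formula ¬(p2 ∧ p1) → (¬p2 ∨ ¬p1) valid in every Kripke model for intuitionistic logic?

This is the constructively invalid direction of De Morgan's law for conjunction, which is not intuitionistically valid.
A Kripke countermodel: worlds a, b, c; order generated by a ≤ b, a ≤ c; atoms true at each world — a:{}; b:{p2}; c:{p1}.
a ⊮ ¬(p2 ∧ p1) → (¬p2 ∨ ¬p1): already at a itself, a ⊩ ¬(p2 ∧ p1) but a ⊮ ¬p2 ∨ ¬p1.
a ⊮ ¬p2 ∨ ¬p1: neither disjunct is forced at a.
a ⊮ ¬p2 since b is accessible from a and b ⊩ p2.
So the root a does not force the formula.

No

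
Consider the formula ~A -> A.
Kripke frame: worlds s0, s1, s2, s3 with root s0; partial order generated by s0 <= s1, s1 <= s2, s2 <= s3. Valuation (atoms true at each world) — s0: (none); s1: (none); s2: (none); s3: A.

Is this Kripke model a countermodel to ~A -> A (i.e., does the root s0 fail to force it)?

s0 ||- ~A -> A vacuously: no world accessible from s0 forces the antecedent ~A.
So the root s0 forces ~A -> A; the model is not a countermodel.

No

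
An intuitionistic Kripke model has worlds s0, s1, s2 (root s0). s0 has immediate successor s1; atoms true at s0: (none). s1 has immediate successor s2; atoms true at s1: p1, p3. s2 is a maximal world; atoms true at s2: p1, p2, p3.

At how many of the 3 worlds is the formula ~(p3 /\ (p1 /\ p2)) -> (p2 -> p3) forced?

s0: forces it.
s1: forces it.
s2: forces it.
Worlds forcing the formula: {s0, s1, s2}.

3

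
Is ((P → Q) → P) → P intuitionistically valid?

This is Peirce's law, which is not intuitionistically valid.
A Kripke countermodel: worlds w0, w1; order generated by w0 ≤ w1; atoms true at each world — w0:{}; w1:{P}.
w0 ⊮ ((P → Q) → P) → P: already at w0 itself, w0 ⊩ (P → Q) → P but w0 ⊮ P.
w0 lacks atom P, so w0 ⊮ P.
So the root w0 does not force the formula.

No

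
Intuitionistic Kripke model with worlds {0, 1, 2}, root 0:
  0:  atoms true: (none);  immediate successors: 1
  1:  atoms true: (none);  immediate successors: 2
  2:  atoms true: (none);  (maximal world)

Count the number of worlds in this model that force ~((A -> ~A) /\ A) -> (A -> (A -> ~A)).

0: forces it.
1: forces it.
2: forces it.
Worlds forcing the formula: {0, 1, 2}.

3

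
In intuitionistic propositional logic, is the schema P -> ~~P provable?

Yes

This is double-negation introduction, which is intuitionistically derivable.
If a world forces P then every accessible world forces P (persistence), so none forces ~P; hence ~~P.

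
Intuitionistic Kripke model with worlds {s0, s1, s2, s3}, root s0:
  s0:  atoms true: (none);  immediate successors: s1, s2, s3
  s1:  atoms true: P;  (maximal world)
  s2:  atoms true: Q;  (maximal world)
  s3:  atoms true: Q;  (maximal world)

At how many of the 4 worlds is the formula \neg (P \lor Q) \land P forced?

s0: does not force it — s0 \nVdash \neg (P \lor Q) \land P since s0 fails \neg (P \lor Q).
s1: does not force it — s1 \nVdash \neg (P \lor Q) \land P since s1 fails \neg (P \lor Q).
s2: does not force it.
s3: does not force it.
Worlds forcing the formula: { }.

0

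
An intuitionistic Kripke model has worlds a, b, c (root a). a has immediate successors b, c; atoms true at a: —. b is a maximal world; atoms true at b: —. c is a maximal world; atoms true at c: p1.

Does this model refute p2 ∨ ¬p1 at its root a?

Yes

a ⊮ p2 ∨ ¬p1: neither disjunct is forced at a.
a lacks atom p2, so a ⊮ p2.
So the root a does not force p2 ∨ ¬p1; the model is a countermodel.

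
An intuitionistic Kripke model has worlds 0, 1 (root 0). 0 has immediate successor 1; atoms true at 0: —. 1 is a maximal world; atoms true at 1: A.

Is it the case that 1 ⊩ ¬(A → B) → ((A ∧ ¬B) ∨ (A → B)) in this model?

1 ⊩ ¬(A → B) → ((A ∧ ¬B) ∨ (A → B)): every world accessible from 1 that forces ¬(A → B) (namely 1) also forces (A ∧ ¬B) ∨ (A → B).

Yes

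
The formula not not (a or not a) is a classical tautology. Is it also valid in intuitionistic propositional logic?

This is the double negation of excluded middle, which is intuitionistically derivable.
Assuming not (a or not a): from a we'd get a or not a, so not a; but then a or not a again — contradiction. Hence not not (a or not a).

Yes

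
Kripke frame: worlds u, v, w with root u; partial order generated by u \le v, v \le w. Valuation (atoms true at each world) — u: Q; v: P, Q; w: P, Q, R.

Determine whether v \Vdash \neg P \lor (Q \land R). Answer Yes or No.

v \nVdash \neg P \lor (Q \land R): neither disjunct is forced at v.
v \nVdash \neg P since v is accessible from v and v \Vdash P.

No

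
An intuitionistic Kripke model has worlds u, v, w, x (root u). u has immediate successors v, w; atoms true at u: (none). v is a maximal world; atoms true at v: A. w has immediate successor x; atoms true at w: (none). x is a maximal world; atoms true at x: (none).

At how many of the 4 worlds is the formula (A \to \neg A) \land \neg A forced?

u: does not force it — u \nVdash (A \to \neg A) \land \neg A since u fails A \to \neg A.
v: does not force it — v \nVdash (A \to \neg A) \land \neg A since v fails A \to \neg A.
w: forces it.
x: forces it.
Worlds forcing the formula: {w, x}.

2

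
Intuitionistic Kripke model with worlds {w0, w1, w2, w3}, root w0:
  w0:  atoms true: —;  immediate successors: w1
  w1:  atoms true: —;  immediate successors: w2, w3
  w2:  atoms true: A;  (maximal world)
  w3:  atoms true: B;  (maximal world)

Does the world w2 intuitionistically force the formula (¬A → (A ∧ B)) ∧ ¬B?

w2 ⊩ (¬A → (A ∧ B)) ∧ ¬B since w2 forces both conjuncts.

Yes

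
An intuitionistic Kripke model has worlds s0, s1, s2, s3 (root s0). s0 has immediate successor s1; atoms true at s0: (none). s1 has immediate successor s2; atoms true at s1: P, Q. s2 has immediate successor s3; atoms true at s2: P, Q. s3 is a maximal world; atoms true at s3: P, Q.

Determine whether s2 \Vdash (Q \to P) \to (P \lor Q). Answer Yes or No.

s2 \Vdash (Q \to P) \to (P \lor Q): every world accessible from s2 that forces Q \to P (namely s2, s3) also forces P \lor Q.

Yes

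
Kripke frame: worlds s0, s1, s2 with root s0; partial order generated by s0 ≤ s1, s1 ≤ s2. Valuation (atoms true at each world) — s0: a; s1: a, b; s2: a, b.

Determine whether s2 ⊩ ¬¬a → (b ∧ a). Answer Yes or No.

s2 ⊩ ¬¬a → (b ∧ a): every world accessible from s2 that forces ¬¬a (namely s2) also forces b ∧ a.

Yes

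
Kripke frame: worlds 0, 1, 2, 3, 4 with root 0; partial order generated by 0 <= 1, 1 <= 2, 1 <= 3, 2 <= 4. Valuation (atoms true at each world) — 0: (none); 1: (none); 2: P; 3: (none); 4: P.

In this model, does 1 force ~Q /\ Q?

No

1 ||-/- ~Q /\ Q since 1 fails Q.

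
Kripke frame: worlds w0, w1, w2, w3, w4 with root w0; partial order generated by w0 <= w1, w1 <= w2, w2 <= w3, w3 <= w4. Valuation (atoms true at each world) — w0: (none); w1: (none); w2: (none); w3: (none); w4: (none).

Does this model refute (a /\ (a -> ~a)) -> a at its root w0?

w0 ||- (a /\ (a -> ~a)) -> a vacuously: no world accessible from w0 forces the antecedent a /\ (a -> ~a).
So the root w0 forces (a /\ (a -> ~a)) -> a; the model is not a countermodel.

No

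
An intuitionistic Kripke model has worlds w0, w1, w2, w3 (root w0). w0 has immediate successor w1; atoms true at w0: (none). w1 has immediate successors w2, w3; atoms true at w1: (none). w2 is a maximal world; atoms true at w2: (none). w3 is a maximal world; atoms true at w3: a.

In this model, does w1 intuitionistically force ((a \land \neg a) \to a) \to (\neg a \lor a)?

w1 \nVdash ((a \land \neg a) \to a) \to (\neg a \lor a): already at w1 itself, w1 \Vdash (a \land \neg a) \to a but w1 \nVdash \neg a \lor a.
w1 \nVdash \neg a \lor a: neither disjunct is forced at w1.
w1 \nVdash \neg a since w3 is accessible from w1 and w3 \Vdash a.

No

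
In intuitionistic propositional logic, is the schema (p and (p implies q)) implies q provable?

This is modus ponens in implicational form, which is intuitionistically derivable.
If a world forces p and p implies q, then applying the implication at that world (which is accessible from itself) gives q.

Yes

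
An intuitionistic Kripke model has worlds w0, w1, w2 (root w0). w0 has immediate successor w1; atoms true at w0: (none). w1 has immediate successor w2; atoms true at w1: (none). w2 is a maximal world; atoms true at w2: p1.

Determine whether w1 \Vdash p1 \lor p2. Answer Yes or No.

No

w1 \nVdash p1 \lor p2: neither disjunct is forced at w1.
w1 lacks atom p1, so w1 \nVdash p1.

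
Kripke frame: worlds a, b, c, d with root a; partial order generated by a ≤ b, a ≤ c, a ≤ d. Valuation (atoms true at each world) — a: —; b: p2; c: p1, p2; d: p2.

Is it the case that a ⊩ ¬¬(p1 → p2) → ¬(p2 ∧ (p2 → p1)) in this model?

a ⊮ ¬¬(p1 → p2) → ¬(p2 ∧ (p2 → p1)): already at a itself, a ⊩ ¬¬(p1 → p2) but a ⊮ ¬(p2 ∧ (p2 → p1)).
a ⊮ ¬(p2 ∧ (p2 → p1)) since c is accessible from a and c ⊩ p2 ∧ (p2 → p1).
c ⊩ p2 ∧ (p2 → p1) since c forces both conjuncts.

No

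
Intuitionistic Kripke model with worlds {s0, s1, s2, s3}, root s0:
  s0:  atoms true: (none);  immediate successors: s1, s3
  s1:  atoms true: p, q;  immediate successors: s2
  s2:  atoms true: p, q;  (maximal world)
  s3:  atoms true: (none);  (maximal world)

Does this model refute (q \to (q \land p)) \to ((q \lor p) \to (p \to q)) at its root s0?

s0 \Vdash (q \to (q \land p)) \to ((q \lor p) \to (p \to q)): every world accessible from s0 that forces q \to (q \land p) (namely s0, s1, s2, s3) also forces (q \lor p) \to (p \to q).
So the root s0 forces (q \to (q \land p)) \to ((q \lor p) \to (p \to q)); the model is not a countermodel.

No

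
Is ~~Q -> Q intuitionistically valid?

This is double-negation elimination, which is not intuitionistically valid.
A Kripke countermodel: worlds w0, w1; order generated by w0 <= w1; atoms true at each world — w0:{}; w1:{Q}.
w0 ||-/- ~~Q -> Q: already at w0 itself, w0 ||- ~~Q but w0 ||-/- Q.
w0 lacks atom Q, so w0 ||-/- Q.
So the root w0 does not force the formula.

No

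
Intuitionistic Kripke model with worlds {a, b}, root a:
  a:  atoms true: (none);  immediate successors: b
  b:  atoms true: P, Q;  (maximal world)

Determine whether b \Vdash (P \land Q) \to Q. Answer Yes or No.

Yes

b \Vdash (P \land Q) \to Q: every world accessible from b that forces P \land Q (namely b) also forces Q.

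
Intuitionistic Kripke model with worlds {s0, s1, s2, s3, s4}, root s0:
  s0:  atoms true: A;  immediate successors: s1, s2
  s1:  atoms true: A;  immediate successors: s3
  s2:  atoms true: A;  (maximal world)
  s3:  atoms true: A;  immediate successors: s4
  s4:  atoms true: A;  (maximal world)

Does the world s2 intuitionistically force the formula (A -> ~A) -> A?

Yes

s2 ||- (A -> ~A) -> A vacuously: no world accessible from s2 forces the antecedent A -> ~A.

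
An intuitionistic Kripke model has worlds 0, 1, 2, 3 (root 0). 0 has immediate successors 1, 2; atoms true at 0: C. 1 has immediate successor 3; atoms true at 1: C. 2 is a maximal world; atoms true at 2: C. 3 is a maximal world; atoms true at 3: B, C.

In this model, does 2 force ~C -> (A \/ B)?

2 ||- ~C -> (A \/ B) vacuously: no world accessible from 2 forces the antecedent ~C.

Yes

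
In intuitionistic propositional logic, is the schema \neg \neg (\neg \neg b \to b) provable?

This is the double negation of double-negation elimination, which is intuitionistically derivable.
By Glivenko's theorem the double negation of any classical propositional tautology is intuitionistically provable; \neg \neg b \to b is classically a tautology.

Yes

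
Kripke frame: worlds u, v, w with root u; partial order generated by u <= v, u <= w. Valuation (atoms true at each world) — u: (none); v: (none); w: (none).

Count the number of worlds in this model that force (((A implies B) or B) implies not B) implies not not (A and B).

0

u: does not force it — u does not force (((A implies B) or B) implies not B) implies not not (A and B): already at u itself, u forces ((A implies B) or B) implies not B but u does not force not not (A and B).
v: does not force it — v does not force (((A implies B) or B) implies not B) implies not not (A and B): already at v itself, v forces ((A implies B) or B) implies not B but v does not force not not (A and B).
w: does not force it.
Worlds forcing the formula: { }.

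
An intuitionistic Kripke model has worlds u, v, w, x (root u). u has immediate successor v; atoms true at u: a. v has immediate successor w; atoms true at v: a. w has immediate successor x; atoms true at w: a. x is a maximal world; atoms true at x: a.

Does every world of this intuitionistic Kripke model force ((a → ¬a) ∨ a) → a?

Yes

u ⊩ ((a → ¬a) ∨ a) → a: every world accessible from u that forces (a → ¬a) ∨ a (namely u, v, w, x) also forces a.
Since the root u forces ((a → ¬a) ∨ a) → a and forcing is persistent (monotone upward), every world forces it.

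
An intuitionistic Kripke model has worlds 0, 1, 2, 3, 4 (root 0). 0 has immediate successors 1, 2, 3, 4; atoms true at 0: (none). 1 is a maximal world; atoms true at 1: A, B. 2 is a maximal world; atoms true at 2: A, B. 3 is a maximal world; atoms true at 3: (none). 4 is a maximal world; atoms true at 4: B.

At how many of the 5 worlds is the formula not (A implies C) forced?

2

0: does not force it — 0 does not force not (A implies C) since 3 is accessible from 0 and 3 forces A implies C.
1: forces it.
2: forces it.
3: does not force it — 3 does not force not (A implies C) since 3 is accessible from 3 and 3 forces A implies C.
4: does not force it — 4 does not force not (A implies C) since 4 is accessible from 4 and 4 forces A implies C.
Worlds forcing the formula: {1, 2}.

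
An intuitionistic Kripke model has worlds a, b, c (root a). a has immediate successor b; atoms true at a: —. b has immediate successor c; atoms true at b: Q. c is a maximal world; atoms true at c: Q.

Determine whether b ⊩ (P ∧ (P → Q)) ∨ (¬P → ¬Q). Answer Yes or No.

b ⊮ (P ∧ (P → Q)) ∨ (¬P → ¬Q): neither disjunct is forced at b.
b ⊮ P ∧ (P → Q) since b fails P.

No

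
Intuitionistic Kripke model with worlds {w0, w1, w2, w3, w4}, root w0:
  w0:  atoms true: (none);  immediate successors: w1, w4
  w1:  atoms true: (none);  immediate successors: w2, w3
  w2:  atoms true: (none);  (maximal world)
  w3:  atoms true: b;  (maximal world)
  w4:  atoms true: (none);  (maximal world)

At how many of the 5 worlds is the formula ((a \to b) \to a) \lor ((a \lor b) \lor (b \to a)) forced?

3

w0: does not force it — w0 \nVdash ((a \to b) \to a) \lor ((a \lor b) \lor (b \to a)): neither disjunct is forced at w0.
w1: does not force it — w1 \nVdash ((a \to b) \to a) \lor ((a \lor b) \lor (b \to a)): neither disjunct is forced at w1.
w2: forces it.
w3: forces it.
w4: forces it.
Worlds forcing the formula: {w2, w3, w4}.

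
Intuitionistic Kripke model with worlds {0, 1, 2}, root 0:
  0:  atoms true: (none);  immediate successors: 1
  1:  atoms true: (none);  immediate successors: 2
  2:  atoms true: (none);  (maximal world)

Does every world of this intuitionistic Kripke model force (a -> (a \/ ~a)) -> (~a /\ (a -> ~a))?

Yes

0 ||- (a -> (a \/ ~a)) -> (~a /\ (a -> ~a)): every world accessible from 0 that forces a -> (a \/ ~a) (namely 0, 1, 2) also forces ~a /\ (a -> ~a).
Since the root 0 forces (a -> (a \/ ~a)) -> (~a /\ (a -> ~a)) and forcing is persistent (monotone upward), every world forces it.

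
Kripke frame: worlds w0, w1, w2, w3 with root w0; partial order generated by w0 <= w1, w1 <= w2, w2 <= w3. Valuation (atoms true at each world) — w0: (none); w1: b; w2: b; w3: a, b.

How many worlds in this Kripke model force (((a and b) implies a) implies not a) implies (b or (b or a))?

w0: forces it.
w1: forces it.
w2: forces it.
w3: forces it.
Worlds forcing the formula: {w0, w1, w2, w3}.

4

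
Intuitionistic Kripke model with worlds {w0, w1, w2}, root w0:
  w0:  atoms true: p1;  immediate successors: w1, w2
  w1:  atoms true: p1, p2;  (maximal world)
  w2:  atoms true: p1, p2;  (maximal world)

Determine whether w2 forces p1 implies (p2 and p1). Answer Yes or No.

w2 forces p1 implies (p2 and p1): every world accessible from w2 that forces p1 (namely w2) also forces p2 and p1.

Yes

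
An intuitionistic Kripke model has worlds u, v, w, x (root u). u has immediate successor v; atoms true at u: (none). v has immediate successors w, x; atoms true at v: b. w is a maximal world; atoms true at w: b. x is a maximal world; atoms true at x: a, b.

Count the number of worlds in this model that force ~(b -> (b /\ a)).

1

u: does not force it — u ||-/- ~(b -> (b /\ a)) since x is accessible from u and x ||- b -> (b /\ a).
v: does not force it.
w: forces it.
x: does not force it.
Worlds forcing the formula: {w}.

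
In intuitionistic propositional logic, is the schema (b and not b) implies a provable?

This is an instance of ex falso quodlibet, which is intuitionistically derivable.
No world can force both b and not b, so the antecedent b and not b is never forced and the implication holds vacuously at every world.

Yes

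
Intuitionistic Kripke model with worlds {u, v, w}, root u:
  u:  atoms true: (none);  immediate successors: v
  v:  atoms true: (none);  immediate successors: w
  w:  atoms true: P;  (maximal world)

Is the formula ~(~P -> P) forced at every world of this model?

Not every world: u ||-/- ~(~P -> P).
u ||-/- ~(~P -> P) since u is accessible from u and u ||- ~P -> P.
u ||- ~P -> P vacuously: no world accessible from u forces the antecedent ~P.

No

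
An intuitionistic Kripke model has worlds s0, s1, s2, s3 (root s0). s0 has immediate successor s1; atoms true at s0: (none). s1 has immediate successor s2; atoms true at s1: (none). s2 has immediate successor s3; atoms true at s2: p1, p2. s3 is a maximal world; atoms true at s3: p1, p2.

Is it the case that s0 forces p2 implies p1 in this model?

s0 forces p2 implies p1: every world accessible from s0 that forces p2 (namely s2, s3) also forces p1.

Yes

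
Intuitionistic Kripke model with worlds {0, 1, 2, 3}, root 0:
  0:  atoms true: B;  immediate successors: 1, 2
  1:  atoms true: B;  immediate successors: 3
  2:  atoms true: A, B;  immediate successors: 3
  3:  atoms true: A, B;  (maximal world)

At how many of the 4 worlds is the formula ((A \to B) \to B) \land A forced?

0: does not force it — 0 \nVdash ((A \to B) \to B) \land A since 0 fails A.
1: does not force it — 1 \nVdash ((A \to B) \to B) \land A since 1 fails A.
2: forces it.
3: forces it.
Worlds forcing the formula: {2, 3}.

2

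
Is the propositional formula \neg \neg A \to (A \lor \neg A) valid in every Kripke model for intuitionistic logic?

No

This is a variant of double-negation elimination (deriving excluded middle from double negation), which is not intuitionistically valid.
A Kripke countermodel: worlds u0, u1; order generated by u0 \le u1; atoms true at each world — u0:{}; u1:{A}.
u0 \nVdash \neg \neg A \to (A \lor \neg A): already at u0 itself, u0 \Vdash \neg \neg A but u0 \nVdash A \lor \neg A.
u0 \nVdash A \lor \neg A: neither disjunct is forced at u0.
u0 lacks atom A, so u0 \nVdash A.
So the root u0 does not force the formula.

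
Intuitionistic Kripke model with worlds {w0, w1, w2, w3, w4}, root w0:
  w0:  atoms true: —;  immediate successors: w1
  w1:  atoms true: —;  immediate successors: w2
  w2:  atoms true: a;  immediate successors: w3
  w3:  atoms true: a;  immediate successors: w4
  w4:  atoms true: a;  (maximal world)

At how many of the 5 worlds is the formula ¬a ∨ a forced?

3

w0: does not force it — w0 ⊮ ¬a ∨ a: neither disjunct is forced at w0.
w1: does not force it — w1 ⊮ ¬a ∨ a: neither disjunct is forced at w1.
w2: forces it.
w3: forces it.
w4: forces it.
Worlds forcing the formula: {w2, w3, w4}.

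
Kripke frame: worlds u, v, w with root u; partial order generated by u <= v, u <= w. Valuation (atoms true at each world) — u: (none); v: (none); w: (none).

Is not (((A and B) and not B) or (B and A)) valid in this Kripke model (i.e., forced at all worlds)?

Yes

u forces not (((A and B) and not B) or (B and A)): no world accessible from u forces ((A and B) and not B) or (B and A).
Since the root u forces not (((A and B) and not B) or (B and A)) and forcing is persistent (monotone upward), every world forces it.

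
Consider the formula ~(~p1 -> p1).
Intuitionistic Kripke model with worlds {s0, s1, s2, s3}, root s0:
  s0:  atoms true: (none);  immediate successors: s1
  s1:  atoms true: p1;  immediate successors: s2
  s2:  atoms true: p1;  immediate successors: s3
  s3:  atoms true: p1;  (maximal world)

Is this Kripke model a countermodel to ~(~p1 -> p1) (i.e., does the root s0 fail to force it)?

Yes

s0 ||-/- ~(~p1 -> p1) since s0 is accessible from s0 and s0 ||- ~p1 -> p1.
s0 ||- ~p1 -> p1 vacuously: no world accessible from s0 forces the antecedent ~p1.
So the root s0 does not force ~(~p1 -> p1); the model is a countermodel.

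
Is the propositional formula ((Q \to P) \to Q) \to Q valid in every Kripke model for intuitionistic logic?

This is Peirce's law, which is not intuitionistically valid.
A Kripke countermodel: worlds 0, 1; order generated by 0 \le 1; atoms true at each world — 0:{}; 1:{Q}.
0 \nVdash ((Q \to P) \to Q) \to Q: already at 0 itself, 0 \Vdash (Q \to P) \to Q but 0 \nVdash Q.
0 lacks atom Q, so 0 \nVdash Q.
So the root 0 does not force the formula.

No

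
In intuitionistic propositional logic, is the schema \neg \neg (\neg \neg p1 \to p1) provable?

Yes

This is the double negation of double-negation elimination, which is intuitionistically derivable.
By Glivenko's theorem the double negation of any classical propositional tautology is intuitionistically provable; \neg \neg p1 \to p1 is classically a tautology.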